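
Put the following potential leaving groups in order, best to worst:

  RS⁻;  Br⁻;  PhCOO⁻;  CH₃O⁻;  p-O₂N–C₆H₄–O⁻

Leaving-group ability tracks the stability of the departed species; conjugate-acid pKₐ is the usual yardstick (lower pKₐ → better LG).
Br⁻: pKₐ(HBr) ≈ -9
PhCOO⁻: pKₐ(C₆H₅COOH) ≈ 4.2
p-O₂N–C₆H₄–O⁻: pKₐ(p-nitrophenol) ≈ 7.2 — nitro group delocalises the charge; the classic chromogenic LG
RS⁻: pKₐ(RSH (a thiol)) ≈ 10.5
CH₃O⁻: pKₐ(CH₃OH) ≈ 15.5

Br⁻ > PhCOO⁻ > p-O₂N–C₆H₄–O⁻ > RS⁻ > CH₃O⁻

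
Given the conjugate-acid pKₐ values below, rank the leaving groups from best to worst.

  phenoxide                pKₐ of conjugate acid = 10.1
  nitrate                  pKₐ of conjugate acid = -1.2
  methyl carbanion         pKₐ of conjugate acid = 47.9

Lower conjugate-acid pKₐ ⇒ weaker base ⇒ better leaving group.
Sorting by the given values: nitrate (-1.2), phenoxide (10.1), methyl carbanion (47.9).

nitrate > phenoxide > methyl carbanion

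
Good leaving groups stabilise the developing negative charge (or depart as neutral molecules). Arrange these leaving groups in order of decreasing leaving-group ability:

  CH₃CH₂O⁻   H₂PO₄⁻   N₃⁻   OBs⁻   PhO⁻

OBs⁻ > H₂PO₄⁻ > N₃⁻ > PhO⁻ > CH₃CH₂O⁻

A good leaving group is a weak base: the lower the pKₐ of its conjugate acid, the more readily it departs.
OBs⁻: pKₐ(p-BrC₆H₄SO₃H) ≈ -2.8
H₂PO₄⁻: pKₐ(H₃PO₄) ≈ 2.1
N₃⁻: pKₐ(HN₃) ≈ 4.7
PhO⁻: pKₐ(C₆H₅OH (phenol)) ≈ 10
CH₃CH₂O⁻: pKₐ(CH₃CH₂OH) ≈ 16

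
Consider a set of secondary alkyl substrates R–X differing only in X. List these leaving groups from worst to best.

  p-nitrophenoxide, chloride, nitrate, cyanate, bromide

p-nitrophenoxide < cyanate < nitrate < chloride < bromide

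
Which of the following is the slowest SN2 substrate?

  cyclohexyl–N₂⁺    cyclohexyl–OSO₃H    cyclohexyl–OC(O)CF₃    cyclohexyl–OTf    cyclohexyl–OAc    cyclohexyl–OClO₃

cyclohexyl–OAc

Same R in every case — rank the leaving groups.
The more stable X⁻ (or X) is on its own — i.e. the weaker a base it is — the better a leaving group it makes.
cyclohexyl–N₂⁺ loses N₂: no meaningful conjugate acid; N₂ departs as an exceptionally stable neutral molecule
cyclohexyl–OTf loses OTf⁻: pKₐ(CF₃SO₃H (triflic acid)) ≈ -14
cyclohexyl–OClO₃ loses ClO₄⁻: pKₐ(HClO₄) ≈ -10
cyclohexyl–OSO₃H loses HSO₄⁻: pKₐ(H₂SO₄) ≈ -3
cyclohexyl–OC(O)CF₃ loses CF₃COO⁻: pKₐ(CF₃COOH) ≈ 0.2
cyclohexyl–OAc loses AcO⁻: pKₐ(CH₃COOH) ≈ 4.8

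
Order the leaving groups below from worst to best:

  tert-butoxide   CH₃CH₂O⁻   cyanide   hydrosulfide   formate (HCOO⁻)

tert-butoxide < CH₃CH₂O⁻ < cyanide < hydrosulfide < formate (HCOO⁻)

formate (HCOO⁻): pKₐ(HCOOH) ≈ 3.8 — resonance-stabilised carboxylate
hydrosulfide: pKₐ(H₂S) ≈ 7
cyanide: pKₐ(HCN) ≈ 9.2 — sp carbon stabilises the charge somewhat, but still a poor LG
CH₃CH₂O⁻: pKₐ(CH₃CH₂OH) ≈ 16 — strong base; alkoxides do not leave unassisted
tert-butoxide: pKₐ(t-BuOH) ≈ 18
The question asks for worst first, so the sequence is read in increasing leaving-group ability.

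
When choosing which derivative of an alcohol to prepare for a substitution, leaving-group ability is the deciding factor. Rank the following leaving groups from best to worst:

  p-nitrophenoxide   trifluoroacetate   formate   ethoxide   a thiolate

A good leaving group is a weak base: the lower the pKₐ of its conjugate acid, the more readily it departs.
trifluoroacetate: pKₐ(CF₃COOH) ≈ 0.2
formate: pKₐ(HCOOH) ≈ 3.8
p-nitrophenoxide: pKₐ(p-nitrophenol) ≈ 7.2
a thiolate: pKₐ(RSH (a thiol)) ≈ 10.5
ethoxide: pKₐ(CH₃CH₂OH) ≈ 16

trifluoroacetate > formate > p-nitrophenoxide > a thiolate > ethoxide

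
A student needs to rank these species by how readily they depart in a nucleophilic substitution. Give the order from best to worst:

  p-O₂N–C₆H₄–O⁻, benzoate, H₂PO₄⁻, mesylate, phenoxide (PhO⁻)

mesylate > H₂PO₄⁻ > benzoate > p-O₂N–C₆H₄–O⁻ > phenoxide (PhO⁻)

mesylate: pKₐ(CH₃SO₃H (MsOH)) ≈ -1.9
H₂PO₄⁻: pKₐ(H₃PO₄) ≈ 2.1
benzoate: pKₐ(C₆H₅COOH) ≈ 4.2
p-O₂N–C₆H₄–O⁻: pKₐ(p-nitrophenol) ≈ 7.2
phenoxide (PhO⁻): pKₐ(C₆H₅OH (phenol)) ≈ 10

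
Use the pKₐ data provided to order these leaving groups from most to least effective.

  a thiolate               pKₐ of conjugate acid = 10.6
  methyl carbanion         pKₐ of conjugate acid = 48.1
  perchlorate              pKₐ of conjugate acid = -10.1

perchlorate > a thiolate > methyl carbanion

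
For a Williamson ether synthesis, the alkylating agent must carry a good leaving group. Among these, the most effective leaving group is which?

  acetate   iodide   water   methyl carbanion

iodide

Leaving-group ability tracks the stability of the departed species; conjugate-acid pKₐ is the usual yardstick (lower pKₐ → better LG).
iodide: pKₐ(HI) ≈ -10
water: pKₐ(H₃O⁺) ≈ -1.7
acetate: pKₐ(CH₃COOH) ≈ 4.8
methyl carbanion: pKₐ(CH₄) ≈ 48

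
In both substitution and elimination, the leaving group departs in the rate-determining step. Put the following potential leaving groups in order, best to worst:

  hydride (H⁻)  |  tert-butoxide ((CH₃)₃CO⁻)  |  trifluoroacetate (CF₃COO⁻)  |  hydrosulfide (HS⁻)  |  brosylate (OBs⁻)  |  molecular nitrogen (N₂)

molecular nitrogen (N₂): no meaningful conjugate acid; N₂ departs as an exceptionally stable neutral molecule
brosylate (OBs⁻): pKₐ(p-BrC₆H₄SO₃H) ≈ -2.8
trifluoroacetate (CF₃COO⁻): pKₐ(CF₃COOH) ≈ 0.2
hydrosulfide (HS⁻): pKₐ(H₂S) ≈ 7
tert-butoxide ((CH₃)₃CO⁻): pKₐ(t-BuOH) ≈ 18
hydride (H⁻): pKₐ(H₂) ≈ 36

molecular nitrogen (N₂) > brosylate (OBs⁻) > trifluoroacetate (CF₃COO⁻) > hydrosulfide (HS⁻) > tert-butoxide ((CH₃)₃CO⁻) > hydride (H⁻)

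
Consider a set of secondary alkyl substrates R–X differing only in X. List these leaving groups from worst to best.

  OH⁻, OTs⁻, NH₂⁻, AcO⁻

The more stable X⁻ (or X) is on its own — i.e. the weaker a base it is — the better a leaving group it makes.
OTs⁻: pKₐ(p-CH₃C₆H₄SO₃H (TsOH)) ≈ -2.8 — resonance-delocalised arenesulfonate
AcO⁻: pKₐ(CH₃COOH) ≈ 4.8 — resonance-stabilised but still a weak base
OH⁻: pKₐ(H₂O) ≈ 15.7 — strong base; essentially never leaves without prior activation
NH₂⁻: pKₐ(NH₃) ≈ 38
Reversing gives the worst-to-best order requested.

NH₂⁻ < OH⁻ < AcO⁻ < OTs⁻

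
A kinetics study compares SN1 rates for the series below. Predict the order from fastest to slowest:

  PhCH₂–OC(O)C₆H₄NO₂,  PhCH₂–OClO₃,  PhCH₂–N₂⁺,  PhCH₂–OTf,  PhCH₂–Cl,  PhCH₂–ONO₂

Identical carbon frameworks mean the comparison reduces to leaving-group quality.
The more stable X⁻ (or X) is on its own — i.e. the weaker a base it is — the better a leaving group it makes.
PhCH₂–N₂⁺ loses N₂: no meaningful conjugate acid; N₂ departs as an exceptionally stable neutral molecule
PhCH₂–OTf loses OTf⁻: pKₐ(CF₃SO₃H (triflic acid)) ≈ -14
PhCH₂–OClO₃ loses ClO₄⁻: pKₐ(HClO₄) ≈ -10
PhCH₂–Cl loses Cl⁻: pKₐ(HCl) ≈ -7
PhCH₂–ONO₂ loses NO₃⁻: pKₐ(HNO₃) ≈ -1.3
PhCH₂–OC(O)C₆H₄NO₂ loses p-O₂N–C₆H₄–COO⁻: pKₐ(p-nitrobenzoic acid) ≈ 3.4

PhCH₂–N₂⁺ > PhCH₂–OTf > PhCH₂–OClO₃ > PhCH₂–Cl > PhCH₂–ONO₂ > PhCH₂–OC(O)C₆H₄NO₂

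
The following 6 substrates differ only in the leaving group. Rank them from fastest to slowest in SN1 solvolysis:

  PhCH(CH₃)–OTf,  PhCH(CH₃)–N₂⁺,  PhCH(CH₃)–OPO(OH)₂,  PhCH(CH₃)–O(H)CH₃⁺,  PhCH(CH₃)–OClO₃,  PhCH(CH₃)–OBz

With the same alkyl group throughout, only the leaving group differentiates the rates.
Leaving-group ability tracks the stability of the departed species; conjugate-acid pKₐ is the usual yardstick (lower pKₐ → better LG).
PhCH(CH₃)–N₂⁺ loses N₂: no meaningful conjugate acid; N₂ departs as an exceptionally stable neutral molecule
PhCH(CH₃)–OTf loses OTf⁻: pKₐ(CF₃SO₃H (triflic acid)) ≈ -14
PhCH(CH₃)–OClO₃ loses ClO₄⁻: pKₐ(HClO₄) ≈ -10
PhCH(CH₃)–O(H)CH₃⁺ loses R'OH: pKₐ(R'OH₂⁺) ≈ -2.4
PhCH(CH₃)–OPO(OH)₂ loses H₂PO₄⁻: pKₐ(H₃PO₄) ≈ 2.1
PhCH(CH₃)–OBz loses PhCOO⁻: pKₐ(C₆H₅COOH) ≈ 4.2

PhCH(CH₃)–N₂⁺ > PhCH(CH₃)–OTf > PhCH(CH₃)–OClO₃ > PhCH(CH₃)–O(H)CH₃⁺ > PhCH(CH₃)–OPO(OH)₂ > PhCH(CH₃)–OBz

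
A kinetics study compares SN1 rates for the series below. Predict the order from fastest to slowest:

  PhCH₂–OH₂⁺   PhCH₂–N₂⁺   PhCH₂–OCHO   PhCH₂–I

PhCH₂–N₂⁺ > PhCH₂–I > PhCH₂–OH₂⁺ > PhCH₂–OCHO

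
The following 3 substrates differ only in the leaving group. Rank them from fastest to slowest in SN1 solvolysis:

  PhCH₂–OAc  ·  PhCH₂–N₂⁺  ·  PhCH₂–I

With the same alkyl group throughout, only the leaving group differentiates the rates.
Leaving-group ability tracks the stability of the departed species; conjugate-acid pKₐ is the usual yardstick (lower pKₐ → better LG).
PhCH₂–N₂⁺ loses N₂: no meaningful conjugate acid; N₂ departs as an exceptionally stable neutral molecule
PhCH₂–I loses I⁻: pKₐ(HI) ≈ -10
PhCH₂–OAc loses AcO⁻: pKₐ(CH₃COOH) ≈ 4.8

PhCH₂–N₂⁺ > PhCH₂–I > PhCH₂–OAc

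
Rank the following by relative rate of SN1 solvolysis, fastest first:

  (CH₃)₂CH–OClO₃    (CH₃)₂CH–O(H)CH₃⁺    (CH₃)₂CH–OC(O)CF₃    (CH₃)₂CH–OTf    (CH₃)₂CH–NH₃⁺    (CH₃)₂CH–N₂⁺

(CH₃)₂CH–N₂⁺ > (CH₃)₂CH–OTf > (CH₃)₂CH–OClO₃ > (CH₃)₂CH–O(H)CH₃⁺ > (CH₃)₂CH–OC(O)CF₃ > (CH₃)₂CH–NH₃⁺

Identical carbon frameworks mean the comparison reduces to leaving-group quality.
A good leaving group is a weak base: the lower the pKₐ of its conjugate acid, the more readily it departs.
(CH₃)₂CH–N₂⁺ loses N₂: no meaningful conjugate acid; N₂ departs as an exceptionally stable neutral molecule
(CH₃)₂CH–OTf loses OTf⁻: pKₐ(CF₃SO₃H (triflic acid)) ≈ -14
(CH₃)₂CH–OClO₃ loses ClO₄⁻: pKₐ(HClO₄) ≈ -10
(CH₃)₂CH–O(H)CH₃⁺ loses R'OH: pKₐ(R'OH₂⁺) ≈ -2.4
(CH₃)₂CH–OC(O)CF₃ loses CF₃COO⁻: pKₐ(CF₃COOH) ≈ 0.2
(CH₃)₂CH–NH₃⁺ loses NH₃: pKₐ(NH₄⁺) ≈ 9.2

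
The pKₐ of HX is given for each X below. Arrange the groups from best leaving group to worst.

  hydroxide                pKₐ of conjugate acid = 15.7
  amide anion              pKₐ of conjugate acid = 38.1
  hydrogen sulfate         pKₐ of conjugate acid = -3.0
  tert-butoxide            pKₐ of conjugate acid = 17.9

hydrogen sulfate > hydroxide > tert-butoxide > amide anion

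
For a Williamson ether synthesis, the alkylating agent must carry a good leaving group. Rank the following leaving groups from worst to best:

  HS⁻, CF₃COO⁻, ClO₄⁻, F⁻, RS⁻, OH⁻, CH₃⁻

CH₃⁻ < OH⁻ < RS⁻ < HS⁻ < F⁻ < CF₃COO⁻ < ClO₄⁻

The more stable X⁻ (or X) is on its own — i.e. the weaker a base it is — the better a leaving group it makes.
ClO₄⁻: pKₐ(HClO₄) ≈ -10
CF₃COO⁻: pKₐ(CF₃COOH) ≈ 0.2 — strongly electron-withdrawing CF₃ stabilises the carboxylate
F⁻: pKₐ(HF) ≈ 3.2
HS⁻: pKₐ(H₂S) ≈ 7 — larger and more polarisable than the oxygen analogue
RS⁻: pKₐ(RSH (a thiol)) ≈ 10.5 — moderately basic; rarely leaves without activation
OH⁻: pKₐ(H₂O) ≈ 15.7 — strong base; essentially never leaves without prior activation
CH₃⁻: pKₐ(CH₄) ≈ 48 — unstabilised carbanion; the worst conceivable leaving group
The question asks for worst first, so the sequence is read in increasing leaving-group ability.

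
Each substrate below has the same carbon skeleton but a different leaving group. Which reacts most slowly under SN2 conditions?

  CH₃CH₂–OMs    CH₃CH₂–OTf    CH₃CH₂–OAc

Identical carbon frameworks mean the comparison reduces to leaving-group quality.
A good leaving group is a weak base: the lower the pKₐ of its conjugate acid, the more readily it departs.
CH₃CH₂–OTf loses OTf⁻: pKₐ(CF₃SO₃H (triflic acid)) ≈ -14
CH₃CH₂–OMs loses OMs⁻: pKₐ(CH₃SO₃H (MsOH)) ≈ -1.9
CH₃CH₂–OAc loses AcO⁻: pKₐ(CH₃COOH) ≈ 4.8

CH₃CH₂–OAc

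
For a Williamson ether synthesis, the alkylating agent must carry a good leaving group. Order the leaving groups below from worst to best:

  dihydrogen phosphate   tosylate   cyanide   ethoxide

ethoxide < cyanide < dihydrogen phosphate < tosylate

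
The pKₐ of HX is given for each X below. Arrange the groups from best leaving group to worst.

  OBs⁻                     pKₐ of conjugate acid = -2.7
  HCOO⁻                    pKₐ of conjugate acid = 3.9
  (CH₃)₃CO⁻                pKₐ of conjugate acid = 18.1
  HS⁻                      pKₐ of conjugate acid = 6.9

OBs⁻ > HCOO⁻ > HS⁻ > (CH₃)₃CO⁻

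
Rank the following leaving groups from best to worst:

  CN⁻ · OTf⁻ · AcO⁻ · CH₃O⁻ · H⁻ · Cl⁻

Rank by basicity of the departing species: weakest base leaves most easily.
OTf⁻: pKₐ(CF₃SO₃H (triflic acid)) ≈ -14
Cl⁻: pKₐ(HCl) ≈ -7
AcO⁻: pKₐ(CH₃COOH) ≈ 4.8
CN⁻: pKₐ(HCN) ≈ 9.2
CH₃O⁻: pKₐ(CH₃OH) ≈ 15.5
H⁻: pKₐ(H₂) ≈ 36

OTf⁻ > Cl⁻ > AcO⁻ > CN⁻ > CH₃O⁻ > H⁻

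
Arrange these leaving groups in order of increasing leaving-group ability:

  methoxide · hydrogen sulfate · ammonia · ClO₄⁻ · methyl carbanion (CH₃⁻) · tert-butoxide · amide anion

methyl carbanion (CH₃⁻) < amide anion < tert-butoxide < methoxide < ammonia < hydrogen sulfate < ClO₄⁻

A good leaving group is a weak base: the lower the pKₐ of its conjugate acid, the more readily it departs.
ClO₄⁻: pKₐ(HClO₄) ≈ -10 — extremely weak base; rarely used for safety reasons
hydrogen sulfate: pKₐ(H₂SO₄) ≈ -3 — conjugate base of a strong mineral acid
ammonia: pKₐ(NH₄⁺) ≈ 9.2
methoxide: pKₐ(CH₃OH) ≈ 15.5
tert-butoxide: pKₐ(t-BuOH) ≈ 18 — bulky, strongly basic alkoxide
amide anion: pKₐ(NH₃) ≈ 38
methyl carbanion (CH₃⁻): pKₐ(CH₄) ≈ 48 — unstabilised carbanion; the worst conceivable leaving group
The question asks for worst first, so the sequence is read in increasing leaving-group ability.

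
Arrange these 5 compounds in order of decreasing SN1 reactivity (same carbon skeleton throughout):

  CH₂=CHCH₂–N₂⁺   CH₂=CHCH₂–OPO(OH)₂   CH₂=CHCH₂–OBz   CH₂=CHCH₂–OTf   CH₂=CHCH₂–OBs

CH₂=CHCH₂–N₂⁺ > CH₂=CHCH₂–OTf > CH₂=CHCH₂–OBs > CH₂=CHCH₂–OPO(OH)₂ > CH₂=CHCH₂–OBz

Identical carbon frameworks mean the comparison reduces to leaving-group quality.
Rank by basicity of the departing species: weakest base leaves most easily.
CH₂=CHCH₂–N₂⁺ loses N₂: no meaningful conjugate acid; N₂ departs as an exceptionally stable neutral molecule
CH₂=CHCH₂–OTf loses OTf⁻: pKₐ(CF₃SO₃H (triflic acid)) ≈ -14
CH₂=CHCH₂–OBs loses OBs⁻: pKₐ(p-BrC₆H₄SO₃H) ≈ -2.8
CH₂=CHCH₂–OPO(OH)₂ loses H₂PO₄⁻: pKₐ(H₃PO₄) ≈ 2.1
CH₂=CHCH₂–OBz loses PhCOO⁻: pKₐ(C₆H₅COOH) ≈ 4.2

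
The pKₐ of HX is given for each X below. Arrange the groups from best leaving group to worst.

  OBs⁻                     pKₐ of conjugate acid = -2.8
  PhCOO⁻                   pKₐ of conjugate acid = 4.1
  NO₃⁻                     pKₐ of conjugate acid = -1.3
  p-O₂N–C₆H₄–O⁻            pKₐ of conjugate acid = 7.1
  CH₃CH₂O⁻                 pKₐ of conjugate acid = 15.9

OBs⁻ > NO₃⁻ > PhCOO⁻ > p-O₂N–C₆H₄–O⁻ > CH₃CH₂O⁻

Lower conjugate-acid pKₐ ⇒ weaker base ⇒ better leaving group.
Sorting by the given values: OBs⁻ (-2.8), NO₃⁻ (-1.3), PhCOO⁻ (4.1), p-O₂N–C₆H₄–O⁻ (7.1), CH₃CH₂O⁻ (15.9).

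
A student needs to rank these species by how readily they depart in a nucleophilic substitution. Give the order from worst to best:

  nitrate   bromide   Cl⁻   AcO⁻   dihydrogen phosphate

A good leaving group is a weak base: the lower the pKₐ of its conjugate acid, the more readily it departs.
bromide: pKₐ(HBr) ≈ -9 — weak base; good leaving group
Cl⁻: pKₐ(HCl) ≈ -7 — moderately weak base
nitrate: pKₐ(HNO₃) ≈ -1.3 — resonance-delocalised over three oxygens
dihydrogen phosphate: pKₐ(H₃PO₄) ≈ 2.1 — moderate base; biological leaving group after further activation
AcO⁻: pKₐ(CH₃COOH) ≈ 4.8
The question asks for worst first, so the sequence is read in increasing leaving-group ability.

AcO⁻ < dihydrogen phosphate < nitrate < Cl⁻ < bromide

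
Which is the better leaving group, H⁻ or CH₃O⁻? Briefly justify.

CH₃O⁻ is the better leaving group.
pKₐ(CH₃OH) ≈ 15.5 versus pKₐ(H₂) ≈ 36: CH₃O⁻ is the much weaker base.
Strong base; alkoxides do not leave unassisted.

CH₃O⁻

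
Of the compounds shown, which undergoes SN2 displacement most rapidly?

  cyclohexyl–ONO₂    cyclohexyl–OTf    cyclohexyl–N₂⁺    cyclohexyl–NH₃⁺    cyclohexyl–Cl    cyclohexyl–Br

cyclohexyl–N₂⁺

With the same alkyl group throughout, only the leaving group differentiates the rates.
The more stable X⁻ (or X) is on its own — i.e. the weaker a base it is — the better a leaving group it makes.
cyclohexyl–N₂⁺ loses N₂: no meaningful conjugate acid; N₂ departs as an exceptionally stable neutral molecule
cyclohexyl–OTf loses OTf⁻: pKₐ(CF₃SO₃H (triflic acid)) ≈ -14
cyclohexyl–Br loses Br⁻: pKₐ(HBr) ≈ -9
cyclohexyl–Cl loses Cl⁻: pKₐ(HCl) ≈ -7
cyclohexyl–ONO₂ loses NO₃⁻: pKₐ(HNO₃) ≈ -1.3
cyclohexyl–NH₃⁺ loses NH₃: pKₐ(NH₄⁺) ≈ 9.2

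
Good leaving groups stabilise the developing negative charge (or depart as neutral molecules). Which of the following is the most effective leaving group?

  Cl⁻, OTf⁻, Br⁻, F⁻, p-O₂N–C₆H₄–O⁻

OTf⁻

OTf⁻: pKₐ(CF₃SO₃H (triflic acid)) ≈ -14
Br⁻: pKₐ(HBr) ≈ -9
Cl⁻: pKₐ(HCl) ≈ -7
F⁻: pKₐ(HF) ≈ 3.2
p-O₂N–C₆H₄–O⁻: pKₐ(p-nitrophenol) ≈ 7.2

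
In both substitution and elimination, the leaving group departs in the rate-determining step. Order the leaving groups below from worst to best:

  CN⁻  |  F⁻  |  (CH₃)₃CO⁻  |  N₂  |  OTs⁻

The more stable X⁻ (or X) is on its own — i.e. the weaker a base it is — the better a leaving group it makes.
N₂: no meaningful conjugate acid; N₂ departs as an exceptionally stable neutral molecule
OTs⁻: pKₐ(p-CH₃C₆H₄SO₃H (TsOH)) ≈ -2.8
F⁻: pKₐ(HF) ≈ 3.2
CN⁻: pKₐ(HCN) ≈ 9.2
(CH₃)₃CO⁻: pKₐ(t-BuOH) ≈ 18
Listed from poorest to best leaving group as asked.

(CH₃)₃CO⁻ < CN⁻ < F⁻ < OTs⁻ < N₂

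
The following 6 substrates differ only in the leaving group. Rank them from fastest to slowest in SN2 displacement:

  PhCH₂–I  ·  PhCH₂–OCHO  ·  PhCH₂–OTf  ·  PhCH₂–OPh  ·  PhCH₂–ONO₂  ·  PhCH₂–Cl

PhCH₂–OTf > PhCH₂–I > PhCH₂–Cl > PhCH₂–ONO₂ > PhCH₂–OCHO > PhCH₂–OPh

With the same alkyl group throughout, only the leaving group differentiates the rates.
Rank by basicity of the departing species: weakest base leaves most easily.
PhCH₂–OTf loses OTf⁻: pKₐ(CF₃SO₃H (triflic acid)) ≈ -14
PhCH₂–I loses I⁻: pKₐ(HI) ≈ -10
PhCH₂–Cl loses Cl⁻: pKₐ(HCl) ≈ -7
PhCH₂–ONO₂ loses NO₃⁻: pKₐ(HNO₃) ≈ -1.3
PhCH₂–OCHO loses HCOO⁻: pKₐ(HCOOH) ≈ 3.8
PhCH₂–OPh loses PhO⁻: pKₐ(C₆H₅OH (phenol)) ≈ 10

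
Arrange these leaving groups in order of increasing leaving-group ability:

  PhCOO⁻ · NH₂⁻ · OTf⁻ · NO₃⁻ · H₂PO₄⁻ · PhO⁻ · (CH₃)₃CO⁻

Leaving-group ability tracks the stability of the departed species; conjugate-acid pKₐ is the usual yardstick (lower pKₐ → better LG).
OTf⁻: pKₐ(CF₃SO₃H (triflic acid)) ≈ -14
NO₃⁻: pKₐ(HNO₃) ≈ -1.3
H₂PO₄⁻: pKₐ(H₃PO₄) ≈ 2.1
PhCOO⁻: pKₐ(C₆H₅COOH) ≈ 4.2
PhO⁻: pKₐ(C₆H₅OH (phenol)) ≈ 10
(CH₃)₃CO⁻: pKₐ(t-BuOH) ≈ 18
NH₂⁻: pKₐ(NH₃) ≈ 38
Listed from poorest to best leaving group as asked.

NH₂⁻ < (CH₃)₃CO⁻ < PhO⁻ < PhCOO⁻ < H₂PO₄⁻ < NO₃⁻ < OTf⁻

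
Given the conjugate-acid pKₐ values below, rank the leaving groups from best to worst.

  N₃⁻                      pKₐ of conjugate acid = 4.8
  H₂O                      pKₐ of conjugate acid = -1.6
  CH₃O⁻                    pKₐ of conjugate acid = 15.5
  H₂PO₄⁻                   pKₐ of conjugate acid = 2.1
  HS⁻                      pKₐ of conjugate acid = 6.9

H₂O > H₂PO₄⁻ > N₃⁻ > HS⁻ > CH₃O⁻

Lower conjugate-acid pKₐ ⇒ weaker base ⇒ better leaving group.
Sorting by the given values: H₂O (-1.6), H₂PO₄⁻ (2.1), N₃⁻ (4.8), HS⁻ (6.9), CH₃O⁻ (15.5).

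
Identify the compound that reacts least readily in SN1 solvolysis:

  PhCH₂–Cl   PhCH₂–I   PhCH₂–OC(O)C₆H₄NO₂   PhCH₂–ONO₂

PhCH₂–OC(O)C₆H₄NO₂

Identical carbon frameworks mean the comparison reduces to leaving-group quality.
Rank by basicity of the departing species: weakest base leaves most easily.
PhCH₂–I loses I⁻: pKₐ(HI) ≈ -10
PhCH₂–Cl loses Cl⁻: pKₐ(HCl) ≈ -7
PhCH₂–ONO₂ loses NO₃⁻: pKₐ(HNO₃) ≈ -1.3
PhCH₂–OC(O)C₆H₄NO₂ loses p-O₂N–C₆H₄–COO⁻: pKₐ(p-nitrobenzoic acid) ≈ 3.4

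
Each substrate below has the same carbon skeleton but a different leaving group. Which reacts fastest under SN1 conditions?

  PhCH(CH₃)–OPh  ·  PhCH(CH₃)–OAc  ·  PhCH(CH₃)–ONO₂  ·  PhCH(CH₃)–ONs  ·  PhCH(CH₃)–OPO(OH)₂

PhCH(CH₃)–ONs

Identical carbon frameworks mean the comparison reduces to leaving-group quality.
A good leaving group is a weak base: the lower the pKₐ of its conjugate acid, the more readily it departs.
PhCH(CH₃)–ONs loses ONs⁻: pKₐ(p-O₂NC₆H₄SO₃H) ≈ -3.5
PhCH(CH₃)–ONO₂ loses NO₃⁻: pKₐ(HNO₃) ≈ -1.3
PhCH(CH₃)–OPO(OH)₂ loses H₂PO₄⁻: pKₐ(H₃PO₄) ≈ 2.1
PhCH(CH₃)–OAc loses AcO⁻: pKₐ(CH₃COOH) ≈ 4.8
PhCH(CH₃)–OPh loses PhO⁻: pKₐ(C₆H₅OH (phenol)) ≈ 10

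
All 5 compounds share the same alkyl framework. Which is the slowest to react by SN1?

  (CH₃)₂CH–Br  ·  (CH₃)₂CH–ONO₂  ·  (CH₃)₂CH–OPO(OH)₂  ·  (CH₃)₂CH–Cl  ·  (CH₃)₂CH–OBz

The skeletons are identical, so relative rate is governed entirely by leaving-group ability.
A good leaving group is a weak base: the lower the pKₐ of its conjugate acid, the more readily it departs.
(CH₃)₂CH–Br loses Br⁻: pKₐ(HBr) ≈ -9
(CH₃)₂CH–Cl loses Cl⁻: pKₐ(HCl) ≈ -7
(CH₃)₂CH–ONO₂ loses NO₃⁻: pKₐ(HNO₃) ≈ -1.3
(CH₃)₂CH–OPO(OH)₂ loses H₂PO₄⁻: pKₐ(H₃PO₄) ≈ 2.1
(CH₃)₂CH–OBz loses PhCOO⁻: pKₐ(C₆H₅COOH) ≈ 4.2

(CH₃)₂CH–OBz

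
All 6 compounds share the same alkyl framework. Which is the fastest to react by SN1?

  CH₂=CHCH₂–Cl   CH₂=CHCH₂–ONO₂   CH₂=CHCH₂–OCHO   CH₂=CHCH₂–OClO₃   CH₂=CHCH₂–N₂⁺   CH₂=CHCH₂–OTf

With the same alkyl group throughout, only the leaving group differentiates the rates.
Leaving-group ability tracks the stability of the departed species; conjugate-acid pKₐ is the usual yardstick (lower pKₐ → better LG).
CH₂=CHCH₂–N₂⁺ loses N₂: no meaningful conjugate acid; N₂ departs as an exceptionally stable neutral molecule
CH₂=CHCH₂–OTf loses OTf⁻: pKₐ(CF₃SO₃H (triflic acid)) ≈ -14
CH₂=CHCH₂–OClO₃ loses ClO₄⁻: pKₐ(HClO₄) ≈ -10
CH₂=CHCH₂–Cl loses Cl⁻: pKₐ(HCl) ≈ -7
CH₂=CHCH₂–ONO₂ loses NO₃⁻: pKₐ(HNO₃) ≈ -1.3
CH₂=CHCH₂–OCHO loses HCOO⁻: pKₐ(HCOOH) ≈ 3.8

CH₂=CHCH₂–N₂⁺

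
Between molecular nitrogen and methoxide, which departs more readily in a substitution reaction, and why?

molecular nitrogen

molecular nitrogen is the better leaving group.
N₂ is the ultimate leaving group — it departs as an exceptionally stable neutral molecule, whereas methoxide (pKₐ(CH₃OH) ≈ 15.5) is far more basic.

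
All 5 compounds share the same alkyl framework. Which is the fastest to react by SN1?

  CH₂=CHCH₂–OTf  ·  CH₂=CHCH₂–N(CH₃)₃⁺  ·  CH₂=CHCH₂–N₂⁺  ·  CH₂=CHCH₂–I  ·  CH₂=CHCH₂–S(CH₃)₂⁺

CH₂=CHCH₂–N₂⁺

With the same alkyl group throughout, only the leaving group differentiates the rates.
Leaving-group ability tracks the stability of the departed species; conjugate-acid pKₐ is the usual yardstick (lower pKₐ → better LG).
CH₂=CHCH₂–N₂⁺ loses N₂: no meaningful conjugate acid; N₂ departs as an exceptionally stable neutral molecule
CH₂=CHCH₂–OTf loses OTf⁻: pKₐ(CF₃SO₃H (triflic acid)) ≈ -14
CH₂=CHCH₂–I loses I⁻: pKₐ(HI) ≈ -10
CH₂=CHCH₂–S(CH₃)₂⁺ loses SR'₂: pKₐ(R'₂SH⁺) ≈ -7
CH₂=CHCH₂–N(CH₃)₃⁺ loses NR'₃: pKₐ(R'₃NH⁺) ≈ 10.7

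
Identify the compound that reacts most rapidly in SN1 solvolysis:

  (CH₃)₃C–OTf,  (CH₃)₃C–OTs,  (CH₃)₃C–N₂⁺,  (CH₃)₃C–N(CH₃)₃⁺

Same R in every case — rank the leaving groups.
The more stable X⁻ (or X) is on its own — i.e. the weaker a base it is — the better a leaving group it makes.
(CH₃)₃C–N₂⁺ loses N₂: no meaningful conjugate acid; N₂ departs as an exceptionally stable neutral molecule
(CH₃)₃C–OTf loses OTf⁻: pKₐ(CF₃SO₃H (triflic acid)) ≈ -14
(CH₃)₃C–OTs loses OTs⁻: pKₐ(p-CH₃C₆H₄SO₃H (TsOH)) ≈ -2.8
(CH₃)₃C–N(CH₃)₃⁺ loses NR'₃: pKₐ(R'₃NH⁺) ≈ 10.7

(CH₃)₃C–N₂⁺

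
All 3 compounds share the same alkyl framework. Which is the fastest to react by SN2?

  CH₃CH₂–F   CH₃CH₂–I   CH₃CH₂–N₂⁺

With the same alkyl group throughout, only the leaving group differentiates the rates.
The more stable X⁻ (or X) is on its own — i.e. the weaker a base it is — the better a leaving group it makes.
CH₃CH₂–N₂⁺ loses N₂: no meaningful conjugate acid; N₂ departs as an exceptionally stable neutral molecule
CH₃CH₂–I loses I⁻: pKₐ(HI) ≈ -10
CH₃CH₂–F loses F⁻: pKₐ(HF) ≈ 3.2

CH₃CH₂–N₂⁺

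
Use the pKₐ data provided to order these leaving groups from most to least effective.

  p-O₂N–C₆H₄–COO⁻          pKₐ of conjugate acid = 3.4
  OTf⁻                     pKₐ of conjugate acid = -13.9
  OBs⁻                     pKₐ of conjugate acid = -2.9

OTf⁻ > OBs⁻ > p-O₂N–C₆H₄–COO⁻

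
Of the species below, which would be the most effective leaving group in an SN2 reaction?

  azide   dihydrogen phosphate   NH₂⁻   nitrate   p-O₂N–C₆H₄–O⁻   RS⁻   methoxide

Leaving-group ability tracks the stability of the departed species; conjugate-acid pKₐ is the usual yardstick (lower pKₐ → better LG).
nitrate: pKₐ(HNO₃) ≈ -1.3
dihydrogen phosphate: pKₐ(H₃PO₄) ≈ 2.1
azide: pKₐ(HN₃) ≈ 4.7
p-O₂N–C₆H₄–O⁻: pKₐ(p-nitrophenol) ≈ 7.2
RS⁻: pKₐ(RSH (a thiol)) ≈ 10.5
methoxide: pKₐ(CH₃OH) ≈ 15.5
NH₂⁻: pKₐ(NH₃) ≈ 38

nitrate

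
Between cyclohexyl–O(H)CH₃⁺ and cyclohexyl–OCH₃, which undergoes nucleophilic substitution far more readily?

From cyclohexyl–OCH₃ the departing group would be CH₃O⁻ (pKₐ(CH₃OH) ≈ 15.5). Strong base; alkoxides do not leave unassisted.
From cyclohexyl–O(H)CH₃⁺ the leaving group is R'OH (pKₐ(R'OH₂⁺) ≈ -2.4). Neutral; leaves from a protonated ether (an oxonium ion, R–O(H)R'⁺).
(In practice cyclohexyl–O(H)CH₃⁺ is made from cyclohexyl–OCH₃ by protonation with concentrated HI, allowing neutral methanol, rather than methoxide, to depart.)

cyclohexyl–O(H)CH₃⁺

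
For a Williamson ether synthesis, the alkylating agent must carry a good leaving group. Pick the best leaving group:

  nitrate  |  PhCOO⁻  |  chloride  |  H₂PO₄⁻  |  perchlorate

perchlorate

perchlorate: pKₐ(HClO₄) ≈ -10
chloride: pKₐ(HCl) ≈ -7
nitrate: pKₐ(HNO₃) ≈ -1.3
H₂PO₄⁻: pKₐ(H₃PO₄) ≈ 2.1
PhCOO⁻: pKₐ(C₆H₅COOH) ≈ 4.2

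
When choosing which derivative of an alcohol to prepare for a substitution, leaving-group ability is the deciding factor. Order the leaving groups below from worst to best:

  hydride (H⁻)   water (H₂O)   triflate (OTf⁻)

Rank by basicity of the departing species: weakest base leaves most easily.
triflate (OTf⁻): pKₐ(CF₃SO₃H (triflic acid)) ≈ -14 — charge spread over three oxygens and a CF₃ group; the premier leaving group in synthesis
water (H₂O): pKₐ(H₃O⁺) ≈ -1.7 — neutral; leaves from a protonated alcohol (R–OH₂⁺)
hydride (H⁻): pKₐ(H₂) ≈ 36 — extremely strong base; leaves only in special hydride-transfer contexts
The question asks for worst first, so the sequence is read in increasing leaving-group ability.

hydride (H⁻) < water (H₂O) < triflate (OTf⁻)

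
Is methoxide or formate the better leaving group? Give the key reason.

formate is the better leaving group.
pKₐ(HCOOH) ≈ 3.8 versus pKₐ(CH₃OH) ≈ 15.5: formate is the much weaker base.
Resonance-stabilised carboxylate.

formate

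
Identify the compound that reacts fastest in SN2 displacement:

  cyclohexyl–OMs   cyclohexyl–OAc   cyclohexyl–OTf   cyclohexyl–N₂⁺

The skeletons are identical, so relative rate is governed entirely by leaving-group ability.
The more stable X⁻ (or X) is on its own — i.e. the weaker a base it is — the better a leaving group it makes.
cyclohexyl–N₂⁺ loses N₂: no meaningful conjugate acid; N₂ departs as an exceptionally stable neutral molecule
cyclohexyl–OTf loses OTf⁻: pKₐ(CF₃SO₃H (triflic acid)) ≈ -14
cyclohexyl–OMs loses OMs⁻: pKₐ(CH₃SO₃H (MsOH)) ≈ -1.9
cyclohexyl–OAc loses AcO⁻: pKₐ(CH₃COOH) ≈ 4.8

cyclohexyl–N₂⁺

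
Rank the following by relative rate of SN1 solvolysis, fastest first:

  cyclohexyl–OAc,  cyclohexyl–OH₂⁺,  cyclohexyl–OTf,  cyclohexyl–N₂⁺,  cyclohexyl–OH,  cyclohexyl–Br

With the same alkyl group throughout, only the leaving group differentiates the rates.
Rank by basicity of the departing species: weakest base leaves most easily.
cyclohexyl–N₂⁺ loses N₂: no meaningful conjugate acid; N₂ departs as an exceptionally stable neutral molecule
cyclohexyl–OTf loses OTf⁻: pKₐ(CF₃SO₃H (triflic acid)) ≈ -14
cyclohexyl–Br loses Br⁻: pKₐ(HBr) ≈ -9
cyclohexyl–OH₂⁺ loses H₂O: pKₐ(H₃O⁺) ≈ -1.7
cyclohexyl–OAc loses AcO⁻: pKₐ(CH₃COOH) ≈ 4.8
cyclohexyl–OH loses OH⁻: pKₐ(H₂O) ≈ 15.7

cyclohexyl–N₂⁺ > cyclohexyl–OTf > cyclohexyl–Br > cyclohexyl–OH₂⁺ > cyclohexyl–OAc > cyclohexyl–OH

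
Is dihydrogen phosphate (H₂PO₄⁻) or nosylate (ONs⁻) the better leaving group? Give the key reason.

nosylate (ONs⁻) is the better leaving group.
pKₐ(p-O₂NC₆H₄SO₃H) ≈ -3.5 versus pKₐ(H₃PO₄) ≈ 2.1: nosylate (ONs⁻) is the much weaker base.
P-nitro group further stabilises the sulfonate.

nosylate (ONs⁻)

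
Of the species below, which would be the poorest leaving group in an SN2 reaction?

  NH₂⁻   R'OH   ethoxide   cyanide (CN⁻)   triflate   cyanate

NH₂⁻

A good leaving group is a weak base: the lower the pKₐ of its conjugate acid, the more readily it departs.
triflate: pKₐ(CF₃SO₃H (triflic acid)) ≈ -14
R'OH: pKₐ(R'OH₂⁺) ≈ -2.4
cyanate: pKₐ(HOCN) ≈ 3.5
cyanide (CN⁻): pKₐ(HCN) ≈ 9.2
ethoxide: pKₐ(CH₃CH₂OH) ≈ 16
NH₂⁻: pKₐ(NH₃) ≈ 38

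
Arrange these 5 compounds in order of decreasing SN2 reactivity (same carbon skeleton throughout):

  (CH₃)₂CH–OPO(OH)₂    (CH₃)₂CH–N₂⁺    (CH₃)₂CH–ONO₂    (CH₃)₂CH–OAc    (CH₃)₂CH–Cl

The skeletons are identical, so relative rate is governed entirely by leaving-group ability.
A good leaving group is a weak base: the lower the pKₐ of its conjugate acid, the more readily it departs.
(CH₃)₂CH–N₂⁺ loses N₂: no meaningful conjugate acid; N₂ departs as an exceptionally stable neutral molecule
(CH₃)₂CH–Cl loses Cl⁻: pKₐ(HCl) ≈ -7
(CH₃)₂CH–ONO₂ loses NO₃⁻: pKₐ(HNO₃) ≈ -1.3
(CH₃)₂CH–OPO(OH)₂ loses H₂PO₄⁻: pKₐ(H₃PO₄) ≈ 2.1
(CH₃)₂CH–OAc loses AcO⁻: pKₐ(CH₃COOH) ≈ 4.8

(CH₃)₂CH–N₂⁺ > (CH₃)₂CH–Cl > (CH₃)₂CH–ONO₂ > (CH₃)₂CH–OPO(OH)₂ > (CH₃)₂CH–OAc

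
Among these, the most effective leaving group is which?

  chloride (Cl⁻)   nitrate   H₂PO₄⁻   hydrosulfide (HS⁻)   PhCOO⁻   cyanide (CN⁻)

chloride (Cl⁻)

chloride (Cl⁻): pKₐ(HCl) ≈ -7
nitrate: pKₐ(HNO₃) ≈ -1.3
H₂PO₄⁻: pKₐ(H₃PO₄) ≈ 2.1
PhCOO⁻: pKₐ(C₆H₅COOH) ≈ 4.2
hydrosulfide (HS⁻): pKₐ(H₂S) ≈ 7
cyanide (CN⁻): pKₐ(HCN) ≈ 9.2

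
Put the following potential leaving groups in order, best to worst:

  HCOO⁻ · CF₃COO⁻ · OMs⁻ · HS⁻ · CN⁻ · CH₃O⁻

The more stable X⁻ (or X) is on its own — i.e. the weaker a base it is — the better a leaving group it makes.
OMs⁻: pKₐ(CH₃SO₃H (MsOH)) ≈ -1.9
CF₃COO⁻: pKₐ(CF₃COOH) ≈ 0.2
HCOO⁻: pKₐ(HCOOH) ≈ 3.8
HS⁻: pKₐ(H₂S) ≈ 7 — larger and more polarisable than the oxygen analogue
CN⁻: pKₐ(HCN) ≈ 9.2 — sp carbon stabilises the charge somewhat, but still a poor LG
CH₃O⁻: pKₐ(CH₃OH) ≈ 15.5 — strong base; alkoxides do not leave unassisted

OMs⁻ > CF₃COO⁻ > HCOO⁻ > HS⁻ > CN⁻ > CH₃O⁻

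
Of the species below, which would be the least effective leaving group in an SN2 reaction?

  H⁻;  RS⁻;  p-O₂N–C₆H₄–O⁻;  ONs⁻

H⁻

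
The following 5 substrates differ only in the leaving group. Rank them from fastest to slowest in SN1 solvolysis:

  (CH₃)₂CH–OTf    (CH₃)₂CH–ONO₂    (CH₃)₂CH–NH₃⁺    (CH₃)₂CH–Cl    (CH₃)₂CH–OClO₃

(CH₃)₂CH–OTf > (CH₃)₂CH–OClO₃ > (CH₃)₂CH–Cl > (CH₃)₂CH–ONO₂ > (CH₃)₂CH–NH₃⁺

The skeletons are identical, so relative rate is governed entirely by leaving-group ability.
A good leaving group is a weak base: the lower the pKₐ of its conjugate acid, the more readily it departs.
(CH₃)₂CH–OTf loses OTf⁻: pKₐ(CF₃SO₃H (triflic acid)) ≈ -14
(CH₃)₂CH–OClO₃ loses ClO₄⁻: pKₐ(HClO₄) ≈ -10
(CH₃)₂CH–Cl loses Cl⁻: pKₐ(HCl) ≈ -7
(CH₃)₂CH–ONO₂ loses NO₃⁻: pKₐ(HNO₃) ≈ -1.3
(CH₃)₂CH–NH₃⁺ loses NH₃: pKₐ(NH₄⁺) ≈ 9.2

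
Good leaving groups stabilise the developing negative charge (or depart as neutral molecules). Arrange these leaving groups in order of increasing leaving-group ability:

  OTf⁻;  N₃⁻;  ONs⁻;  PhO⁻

PhO⁻ < N₃⁻ < ONs⁻ < OTf⁻

Rank by basicity of the departing species: weakest base leaves most easily.
OTf⁻: pKₐ(CF₃SO₃H (triflic acid)) ≈ -14
ONs⁻: pKₐ(p-O₂NC₆H₄SO₃H) ≈ -3.5
N₃⁻: pKₐ(HN₃) ≈ 4.7
PhO⁻: pKₐ(C₆H₅OH (phenol)) ≈ 10
Reversing gives the worst-to-best order requested.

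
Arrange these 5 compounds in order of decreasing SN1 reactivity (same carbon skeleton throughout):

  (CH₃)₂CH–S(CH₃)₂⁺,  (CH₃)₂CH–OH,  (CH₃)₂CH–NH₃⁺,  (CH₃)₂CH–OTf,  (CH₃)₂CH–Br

The skeletons are identical, so relative rate is governed entirely by leaving-group ability.
A good leaving group is a weak base: the lower the pKₐ of its conjugate acid, the more readily it departs.
(CH₃)₂CH–OTf loses OTf⁻: pKₐ(CF₃SO₃H (triflic acid)) ≈ -14
(CH₃)₂CH–Br loses Br⁻: pKₐ(HBr) ≈ -9
(CH₃)₂CH–S(CH₃)₂⁺ loses SR'₂: pKₐ(R'₂SH⁺) ≈ -7
(CH₃)₂CH–NH₃⁺ loses NH₃: pKₐ(NH₄⁺) ≈ 9.2
(CH₃)₂CH–OH loses OH⁻: pKₐ(H₂O) ≈ 15.7

(CH₃)₂CH–OTf > (CH₃)₂CH–Br > (CH₃)₂CH–S(CH₃)₂⁺ > (CH₃)₂CH–NH₃⁺ > (CH₃)₂CH–OH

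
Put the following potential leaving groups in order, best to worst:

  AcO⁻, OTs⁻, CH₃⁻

OTs⁻ > AcO⁻ > CH₃⁻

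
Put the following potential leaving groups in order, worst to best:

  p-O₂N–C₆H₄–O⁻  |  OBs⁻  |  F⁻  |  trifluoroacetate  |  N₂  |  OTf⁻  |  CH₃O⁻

Leaving-group ability tracks the stability of the departed species; conjugate-acid pKₐ is the usual yardstick (lower pKₐ → better LG).
N₂: no meaningful conjugate acid; N₂ departs as an exceptionally stable neutral molecule
OTf⁻: pKₐ(CF₃SO₃H (triflic acid)) ≈ -14
OBs⁻: pKₐ(p-BrC₆H₄SO₃H) ≈ -2.8
trifluoroacetate: pKₐ(CF₃COOH) ≈ 0.2
F⁻: pKₐ(HF) ≈ 3.2
p-O₂N–C₆H₄–O⁻: pKₐ(p-nitrophenol) ≈ 7.2
CH₃O⁻: pKₐ(CH₃OH) ≈ 15.5
The question asks for worst first, so the sequence is read in increasing leaving-group ability.

CH₃O⁻ < p-O₂N–C₆H₄–O⁻ < F⁻ < trifluoroacetate < OBs⁻ < OTf⁻ < N₂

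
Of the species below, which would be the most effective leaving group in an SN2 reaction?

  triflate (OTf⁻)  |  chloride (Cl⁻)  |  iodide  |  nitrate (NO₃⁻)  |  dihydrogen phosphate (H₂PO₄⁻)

triflate (OTf⁻)

triflate (OTf⁻): pKₐ(CF₃SO₃H (triflic acid)) ≈ -14
iodide: pKₐ(HI) ≈ -10
chloride (Cl⁻): pKₐ(HCl) ≈ -7
nitrate (NO₃⁻): pKₐ(HNO₃) ≈ -1.3
dihydrogen phosphate (H₂PO₄⁻): pKₐ(H₃PO₄) ≈ 2.1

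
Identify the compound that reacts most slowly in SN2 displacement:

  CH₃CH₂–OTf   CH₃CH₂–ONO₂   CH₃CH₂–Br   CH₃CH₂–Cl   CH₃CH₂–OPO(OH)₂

The skeletons are identical, so relative rate is governed entirely by leaving-group ability.
Leaving-group ability tracks the stability of the departed species; conjugate-acid pKₐ is the usual yardstick (lower pKₐ → better LG).
CH₃CH₂–OTf loses OTf⁻: pKₐ(CF₃SO₃H (triflic acid)) ≈ -14
CH₃CH₂–Br loses Br⁻: pKₐ(HBr) ≈ -9
CH₃CH₂–Cl loses Cl⁻: pKₐ(HCl) ≈ -7
CH₃CH₂–ONO₂ loses NO₃⁻: pKₐ(HNO₃) ≈ -1.3
CH₃CH₂–OPO(OH)₂ loses H₂PO₄⁻: pKₐ(H₃PO₄) ≈ 2.1

CH₃CH₂–OPO(OH)₂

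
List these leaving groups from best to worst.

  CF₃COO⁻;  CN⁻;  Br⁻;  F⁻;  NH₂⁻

Br⁻ > CF₃COO⁻ > F⁻ > CN⁻ > NH₂⁻

Br⁻: pKₐ(HBr) ≈ -9
CF₃COO⁻: pKₐ(CF₃COOH) ≈ 0.2
F⁻: pKₐ(HF) ≈ 3.2
CN⁻: pKₐ(HCN) ≈ 9.2
NH₂⁻: pKₐ(NH₃) ≈ 38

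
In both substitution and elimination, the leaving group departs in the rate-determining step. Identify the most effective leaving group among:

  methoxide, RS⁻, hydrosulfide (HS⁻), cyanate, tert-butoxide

The more stable X⁻ (or X) is on its own — i.e. the weaker a base it is — the better a leaving group it makes.
cyanate: pKₐ(HOCN) ≈ 3.5
hydrosulfide (HS⁻): pKₐ(H₂S) ≈ 7
RS⁻: pKₐ(RSH (a thiol)) ≈ 10.5
methoxide: pKₐ(CH₃OH) ≈ 15.5
tert-butoxide: pKₐ(t-BuOH) ≈ 18

cyanate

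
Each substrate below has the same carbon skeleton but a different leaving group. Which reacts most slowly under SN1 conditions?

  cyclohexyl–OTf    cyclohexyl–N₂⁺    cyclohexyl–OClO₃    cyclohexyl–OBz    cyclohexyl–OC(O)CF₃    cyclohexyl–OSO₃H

cyclohexyl–OBz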